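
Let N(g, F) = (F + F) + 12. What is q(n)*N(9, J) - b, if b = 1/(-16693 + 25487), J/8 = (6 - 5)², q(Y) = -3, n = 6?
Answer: -738697/8794 ≈ -84.000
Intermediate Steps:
J = 8 (J = 8*(6 - 5)² = 8*1² = 8*1 = 8)
N(g, F) = 12 + 2*F (N(g, F) = 2*F + 12 = 12 + 2*F)
b = 1/8794 ≈ 0.00011371
q(n)*N(9, J) - b = -3*(12 + 2*8) - 1*1/8794 = -3*(12 + 16) - 1/8794 = -3*28 - 1/8794 = -84 - 1/8794 = -738697/8794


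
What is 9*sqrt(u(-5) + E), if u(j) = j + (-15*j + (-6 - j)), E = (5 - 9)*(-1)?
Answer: 9*sqrt(73) ≈ 76.896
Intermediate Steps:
E = 4 (E = -4*(-1) = 4)
u(j) = -6 - 15*j (u(j) = j + (-6 - 16*j) = -6 - 15*j)
9*sqrt(u(-5) + E) = 9*sqrt((-6 - 15*(-5)) + 4) = 9*sqrt((-6 + 75) + 4) = 9*sqrt(69 + 4) = 9*sqrt(73)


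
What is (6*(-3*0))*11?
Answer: 0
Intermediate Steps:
(6*(-3*0))*11 = (6*0)*11 = 0*11 = 0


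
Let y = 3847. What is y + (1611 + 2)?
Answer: 5460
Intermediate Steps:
y + (1611 + 2) = 3847 + (1611 + 2) = 3847 + 1613 = 5460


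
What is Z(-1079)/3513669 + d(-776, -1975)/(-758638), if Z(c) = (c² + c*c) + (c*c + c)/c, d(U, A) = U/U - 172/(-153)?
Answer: 90048132255877/135945743963922 ≈ 0.66238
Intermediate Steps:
d(U, A) = 325/153 (d(U, A) = 1 - 172*(-1/153) = 1 + 172/153 = 325/153)
Z(c) = 2*c² + (c + c²)/c (Z(c) = (c² + c²) + (c² + c)/c = 2*c² + (c + c²)/c)
Z(-1079)/3513669 + d(-776, -1975)/(-758638) = (1 - 1079 + 2*(-1079)²)/3513669 + (325/153)/(-758638) = (1 - 1079 + 2*1164241)*(1/3513669) + (325/153)*(-1/758638) = (1 - 1079 + 2328482)*(1/3513669) - 325/116071614 = 2327404*(1/3513669) - 325/116071614 = 2327404/3513669 - 325/116071614 = 90048132255877/135945743963922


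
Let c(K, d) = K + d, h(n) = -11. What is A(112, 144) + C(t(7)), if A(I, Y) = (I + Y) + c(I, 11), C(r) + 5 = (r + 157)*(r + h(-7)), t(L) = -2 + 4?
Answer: -1057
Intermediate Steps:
t(L) = 2
C(r) = -5 + (-11 + r)*(157 + r) (C(r) = -5 + (r + 157)*(r - 11) = -5 + (157 + r)*(-11 + r) = -5 + (-11 + r)*(157 + r))
A(I, Y) = 11 + Y + 2*I (A(I, Y) = (I + Y) + (I + 11) = (I + Y) + (11 + I) = 11 + Y + 2*I)
A(112, 144) + C(t(7)) = (11 + 144 + 2*112) + (-1732 + 2² + 146*2) = (11 + 144 + 224) + (-1732 + 4 + 292) = 379 - 1436 = -1057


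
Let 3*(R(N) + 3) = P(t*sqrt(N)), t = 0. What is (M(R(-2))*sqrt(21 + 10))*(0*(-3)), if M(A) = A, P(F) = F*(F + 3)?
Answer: 0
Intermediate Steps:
P(F) = F*(3 + F)
R(N) = -3 (R(N) = -3 + ((0*sqrt(N))*(3 + 0*sqrt(N)))/3 = -3 + (0*(3 + 0))/3 = -3 + (0*3)/3 = -3 + (1/3)*0 = -3 + 0 = -3)
(M(R(-2))*sqrt(21 + 10))*(0*(-3)) = (-3*sqrt(21 + 10))*(0*(-3)) = -3*sqrt(31)*0 = 0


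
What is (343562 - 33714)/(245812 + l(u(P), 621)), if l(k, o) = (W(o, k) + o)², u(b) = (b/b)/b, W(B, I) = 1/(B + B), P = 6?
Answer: 43450942752/88550746187 ≈ 0.49069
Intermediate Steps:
W(B, I) = 1/(2*B)
u(b) = 1/b
l(k, o) = (o + 1/(2*o))² (l(k, o) = (1/(2*o) + o)² = (o + 1/(2*o))²)
(343562 - 33714)/(245812 + l(u(P), 621)) = (343562 - 33714)/(245812 + (621 + (½)/621)²) = 309848/(245812 + (621 + (½)*(1/621))²) = 309848/(245812 + (621 + 1/1242)²) = 309848/(245812 + (771283/1242)²) = 309848/(245812 + 594877466089/1542564) = 309848/(974058208057/1542564) = 309848*(1542564/974058208057) = 43450942752/88550746187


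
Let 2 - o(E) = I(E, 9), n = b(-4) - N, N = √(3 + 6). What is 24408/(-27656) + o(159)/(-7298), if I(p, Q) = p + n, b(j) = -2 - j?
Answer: -10863453/12614593 ≈ -0.86118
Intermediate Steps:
N = 3 (N = √9 = 3)
n = -1 (n = (-2 - 1*(-4)) - 1*3 = (-2 + 4) - 3 = 2 - 3 = -1)
I(p, Q) = -1 + p (I(p, Q) = p - 1 = -1 + p)
o(E) = 3 - E (o(E) = 2 - (-1 + E) = 2 + (1 - E) = 3 - E)
24408/(-27656) + o(159)/(-7298) = 24408/(-27656) + (3 - 1*159)/(-7298) = 24408*(-1/27656) + (3 - 159)*(-1/7298) = -3051/3457 - 156*(-1/7298) = -3051/3457 + 78/3649 = -10863453/12614593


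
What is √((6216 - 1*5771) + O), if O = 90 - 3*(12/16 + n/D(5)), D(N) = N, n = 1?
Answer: √53215/10 ≈ 23.068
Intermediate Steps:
O = 1743/20 (O = 90 - 3*(12/16 + 1/5) = 90 - 3*(12*(1/16) + 1*(⅕)) = 90 - 3*(¾ + ⅕) = 90 - 3*19/20 = 90 - 57/20 = 1743/20 ≈ 87.150)
√((6216 - 1*5771) + O) = √((6216 - 1*5771) + 1743/20) = √((6216 - 5771) + 1743/20) = √(445 + 1743/20) = √(10643/20) = √53215/10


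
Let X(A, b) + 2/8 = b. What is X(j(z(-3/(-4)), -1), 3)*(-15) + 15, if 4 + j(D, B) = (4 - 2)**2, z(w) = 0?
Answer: -105/4 ≈ -26.250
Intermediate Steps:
j(D, B) = 0 (j(D, B) = -4 + (4 - 2)**2 = -4 + 2**2 = -4 + 4 = 0)
X(A, b) = -1/4 + b
X(j(z(-3/(-4)), -1), 3)*(-15) + 15 = (-1/4 + 3)*(-15) + 15 = (11/4)*(-15) + 15 = -165/4 + 15 = -105/4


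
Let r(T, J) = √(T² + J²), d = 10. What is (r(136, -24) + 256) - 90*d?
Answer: -644 + 8*√298 ≈ -505.90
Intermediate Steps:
r(T, J) = √(J² + T²)
(r(136, -24) + 256) - 90*d = (√((-24)² + 136²) + 256) - 90*10 = (√(576 + 18496) + 256) - 900 = (√19072 + 256) - 900 = (8*√298 + 256) - 900 = (256 + 8*√298) - 900 = -644 + 8*√298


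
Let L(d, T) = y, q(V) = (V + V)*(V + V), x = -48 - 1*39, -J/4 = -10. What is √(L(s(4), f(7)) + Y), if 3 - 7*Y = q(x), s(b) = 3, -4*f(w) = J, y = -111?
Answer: 15*I*√966/7 ≈ 66.601*I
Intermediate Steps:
J = 40 (J = -4*(-10) = 40)
x = -87 (x = -48 - 39 = -87)
f(w) = -10 (f(w) = -¼*40 = -10)
q(V) = 4*V² (q(V) = (2*V)*(2*V) = 4*V²)
Y = -30273/7 (Y = 3/7 - 4*(-87)²/7 = 3/7 - 4*7569/7 = 3/7 - ⅐*30276 = 3/7 - 30276/7 = -30273/7 ≈ -4324.7)
L(d, T) = -111
√(L(s(4), f(7)) + Y) = √(-111 - 30273/7) = √(-31050/7) = 15*I*√966/7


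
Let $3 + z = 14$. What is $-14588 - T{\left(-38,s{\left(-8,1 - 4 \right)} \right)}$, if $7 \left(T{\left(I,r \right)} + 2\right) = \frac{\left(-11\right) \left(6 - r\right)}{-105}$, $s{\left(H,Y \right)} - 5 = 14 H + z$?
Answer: $- \frac{3573944}{245} \approx -14588.0$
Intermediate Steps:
$z = 11$ ($z = -3 + 14 = 11$)
$s{\left(H,Y \right)} = 16 + 14 H$ ($s{\left(H,Y \right)} = 5 + \left(14 H + 11\right) = 5 + \left(11 + 14 H\right) = 16 + 14 H$)
$T{\left(I,r \right)} = - \frac{468}{245} - \frac{11 r}{735}$ ($T{\left(I,r \right)} = -2 + \frac{- 11 \left(6 - r\right) \frac{1}{-105}}{7} = -2 + \frac{\left(-66 + 11 r\right) \left(- \frac{1}{105}\right)}{7} = -2 + \frac{\frac{22}{35} - \frac{11 r}{105}}{7} = -2 - \left(- \frac{22}{245} + \frac{11 r}{735}\right) = - \frac{468}{245} - \frac{11 r}{735}$)
$-14588 - T{\left(-38,s{\left(-8,1 - 4 \right)} \right)} = -14588 - \left(- \frac{468}{245} - \frac{11 \left(16 + 14 \left(-8\right)\right)}{735}\right) = -14588 - \left(- \frac{468}{245} - \frac{11 \left(16 - 112\right)}{735}\right) = -14588 - \left(- \frac{468}{245} - - \frac{352}{245}\right) = -14588 - \left(- \frac{468}{245} + \frac{352}{245}\right) = -14588 - - \frac{116}{245} = -14588 + \frac{116}{245} = - \frac{3573944}{245}$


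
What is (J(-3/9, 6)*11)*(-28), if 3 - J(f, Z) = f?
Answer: -3080/3 ≈ -1026.7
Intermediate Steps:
J(f, Z) = 3 - f
(J(-3/9, 6)*11)*(-28) = ((3 - (-3)/9)*11)*(-28) = ((3 - 1*(-1/3))*11)*(-28) = ((3 + 1/3)*11)*(-28) = ((10/3)*11)*(-28) = (110/3)*(-28) = -3080/3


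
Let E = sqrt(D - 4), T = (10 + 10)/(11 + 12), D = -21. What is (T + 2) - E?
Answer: 66/23 - 5*I ≈ 2.8696 - 5.0*I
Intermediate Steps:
T = 20/23 ≈ 0.86957
E = 5*I (E = sqrt(-21 - 4) = sqrt(-25) = 5*I ≈ 5.0*I)
(T + 2) - E = (20/23 + 2) - 5*I = 66/23 - 5*I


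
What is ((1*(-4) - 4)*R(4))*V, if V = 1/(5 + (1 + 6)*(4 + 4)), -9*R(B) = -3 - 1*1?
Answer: -32/549 ≈ -0.058288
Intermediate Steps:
R(B) = 4/9 (R(B) = -(-3 - 1*1)/9 = -(-3 - 1)/9 = -1/9*(-4) = 4/9)
V = 1/61 (V = 1/(5 + 7*8) = 1/(5 + 56) = 1/61 ≈ 0.016393)
((1*(-4) - 4)*R(4))*V = ((1*(-4) - 4)*(4/9))*(1/61) = ((-4 - 4)*(4/9))*(1/61) = -8*4/9*(1/61) = -32/9*1/61 = -32/549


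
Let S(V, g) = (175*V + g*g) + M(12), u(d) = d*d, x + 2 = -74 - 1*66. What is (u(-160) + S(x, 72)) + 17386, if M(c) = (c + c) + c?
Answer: 23356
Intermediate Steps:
x = -142 (x = -2 + (-74 - 1*66) = -2 + (-74 - 66) = -2 - 140 = -142)
u(d) = d²
M(c) = 3*c (M(c) = 2*c + c = 3*c)
S(V, g) = 36 + g² + 175*V (S(V, g) = (175*V + g*g) + 3*12 = (175*V + g²) + 36 = (g² + 175*V) + 36 = 36 + g² + 175*V)
(u(-160) + S(x, 72)) + 17386 = ((-160)² + (36 + 72² + 175*(-142))) + 17386 = (25600 + (36 + 5184 - 24850)) + 17386 = (25600 - 19630) + 17386 = 5970 + 17386 = 23356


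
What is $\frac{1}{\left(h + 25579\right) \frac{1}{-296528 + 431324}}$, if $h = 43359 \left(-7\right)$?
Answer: $- \frac{67398}{138967} \approx -0.48499$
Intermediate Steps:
$h = -303513$
$\frac{1}{\left(h + 25579\right) \frac{1}{-296528 + 431324}} = \frac{1}{\left(-303513 + 25579\right) \frac{1}{-296528 + 431324}} = \frac{1}{\left(-277934\right) \frac{1}{134796}} = \frac{1}{- \frac{138967}{67398}} = - \frac{67398}{138967}$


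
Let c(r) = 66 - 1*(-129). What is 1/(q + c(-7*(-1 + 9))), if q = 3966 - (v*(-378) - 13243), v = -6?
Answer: 1/15136 ≈ 6.6068e-5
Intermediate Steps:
q = 14941 (q = 3966 - (-6*(-378) - 13243) = 3966 - (2268 - 13243) = 3966 - 1*(-10975) = 3966 + 10975 = 14941)
c(r) = 195 (c(r) = 66 + 129 = 195)
1/(q + c(-7*(-1 + 9))) = 1/(14941 + 195) = 1/15136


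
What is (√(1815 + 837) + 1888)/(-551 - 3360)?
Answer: -1888/3911 - 2*√663/3911 ≈ -0.49591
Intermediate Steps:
(√(1815 + 837) + 1888)/(-551 - 3360) = (√2652 + 1888)/(-3911) = (2*√663 + 1888)*(-1/3911) = (1888 + 2*√663)*(-1/3911) = -1888/3911 - 2*√663/3911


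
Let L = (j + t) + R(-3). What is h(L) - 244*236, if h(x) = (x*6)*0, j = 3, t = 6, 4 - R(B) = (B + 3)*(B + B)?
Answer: -57584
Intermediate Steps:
R(B) = 4 - 2*B*(3 + B) (R(B) = 4 - (B + 3)*(B + B) = 4 - (3 + B)*2*B = 4 - 2*B*(3 + B))
L = 13 (L = (3 + 6) + (4 - 6*(-3) - 2*(-3)**2) = 9 + (4 + 18 - 2*9) = 9 + (4 + 18 - 18) = 9 + 4 = 13)
h(x) = 0 (h(x) = (6*x)*0 = 0)
h(L) - 244*236 = 0 - 244*236 = 0 - 57584 = -57584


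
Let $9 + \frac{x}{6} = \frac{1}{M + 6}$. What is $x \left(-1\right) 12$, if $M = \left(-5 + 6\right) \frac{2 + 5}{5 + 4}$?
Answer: $\frac{38880}{61} \approx 637.38$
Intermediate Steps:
$M = \frac{7}{9}$ ($M = 1 \cdot \frac{7}{9} = \frac{7}{9} \approx 0.77778$)
$x = - \frac{3240}{61}$ ($x = -54 + \frac{6}{\frac{7}{9} + 6} = -54 + \frac{6}{\frac{61}{9}} = -54 + 6 \cdot \frac{9}{61} = -54 + \frac{54}{61} = - \frac{3240}{61} \approx -53.115$)
$x \left(-1\right) 12 = \left(- \frac{3240}{61}\right) \left(-1\right) 12 = \frac{3240}{61} \cdot 12 = \frac{38880}{61}$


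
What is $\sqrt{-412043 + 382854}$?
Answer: $17 i \sqrt{101} \approx 170.85 i$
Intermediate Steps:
$\sqrt{-412043 + 382854} = \sqrt{-29189} = 17 i \sqrt{101}$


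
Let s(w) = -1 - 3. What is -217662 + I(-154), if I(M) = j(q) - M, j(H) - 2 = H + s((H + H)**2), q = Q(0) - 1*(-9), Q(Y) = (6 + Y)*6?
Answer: -217465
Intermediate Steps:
Q(Y) = 36 + 6*Y
q = 45 (q = (36 + 6*0) - 1*(-9) = (36 + 0) + 9 = 36 + 9 = 45)
s(w) = -4
j(H) = -2 + H (j(H) = 2 + (H - 4) = 2 + (-4 + H) = -2 + H)
I(M) = 43 - M (I(M) = (-2 + 45) - M = 43 - M)
-217662 + I(-154) = -217662 + (43 - 1*(-154)) = -217662 + (43 + 154) = -217662 + 197 = -217465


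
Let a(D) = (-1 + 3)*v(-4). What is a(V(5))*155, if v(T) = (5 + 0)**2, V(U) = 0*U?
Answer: 7750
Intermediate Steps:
V(U) = 0
v(T) = 25 (v(T) = 5**2 = 25)
a(D) = 50 (a(D) = (-1 + 3)*25 = 2*25 = 50)
a(V(5))*155 = 50*155 = 7750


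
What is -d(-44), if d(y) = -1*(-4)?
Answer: -4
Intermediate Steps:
d(y) = 4
-d(-44) = -1*4 = -4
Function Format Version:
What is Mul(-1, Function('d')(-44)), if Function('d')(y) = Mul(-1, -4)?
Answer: -4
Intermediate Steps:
Function('d')(y) = 4
Mul(-1, Function('d')(-44)) = Mul(-1, 4) = -4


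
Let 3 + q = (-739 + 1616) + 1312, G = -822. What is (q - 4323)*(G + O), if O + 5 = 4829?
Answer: -8552274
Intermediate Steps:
q = 2186 (q = -3 + ((-739 + 1616) + 1312) = -3 + (877 + 1312) = -3 + 2189 = 2186)
O = 4824 (O = -5 + 4829 = 4824)
(q - 4323)*(G + O) = (2186 - 4323)*(-822 + 4824) = -2137*4002 = -8552274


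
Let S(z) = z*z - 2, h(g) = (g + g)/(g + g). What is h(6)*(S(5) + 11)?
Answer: 34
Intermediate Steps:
h(g) = 1 (h(g) = (2*g)/((2*g)) = (2*g)*(1/(2*g)) = 1)
S(z) = -2 + z**2 (S(z) = z**2 - 2 = -2 + z**2)
h(6)*(S(5) + 11) = 1*((-2 + 5**2) + 11) = 1*((-2 + 25) + 11) = 1*(23 + 11) = 1*34 = 34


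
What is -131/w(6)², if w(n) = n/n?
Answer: -131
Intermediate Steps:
w(n) = 1
-131/w(6)² = -131/1² = -131/1 = 1*(-131) = -131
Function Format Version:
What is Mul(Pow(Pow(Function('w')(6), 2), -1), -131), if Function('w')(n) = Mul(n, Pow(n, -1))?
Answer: -131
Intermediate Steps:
Function('w')(n) = 1
Mul(Pow(Pow(Function('w')(6), 2), -1), -131) = Mul(Pow(Pow(1, 2), -1), -131) = Mul(Pow(1, -1), -131) = Mul(1, -131) = -131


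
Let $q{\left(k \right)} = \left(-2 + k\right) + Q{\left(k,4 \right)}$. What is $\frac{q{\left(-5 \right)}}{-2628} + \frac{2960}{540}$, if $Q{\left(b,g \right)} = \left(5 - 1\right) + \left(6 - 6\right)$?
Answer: $\frac{43225}{7884} \approx 5.4826$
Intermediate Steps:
$Q{\left(b,g \right)} = 4$ ($Q{\left(b,g \right)} = 4 + \left(6 - 6\right) = 4 + 0 = 4$)
$q{\left(k \right)} = 2 + k$ ($q{\left(k \right)} = \left(-2 + k\right) + 4 = 2 + k$)
$\frac{q{\left(-5 \right)}}{-2628} + \frac{2960}{540} = \frac{2 - 5}{-2628} + \frac{2960}{540} = \left(-3\right) \left(- \frac{1}{2628}\right) + 2960 \cdot \frac{1}{540} = \frac{1}{876} + \frac{148}{27} = \frac{43225}{7884}$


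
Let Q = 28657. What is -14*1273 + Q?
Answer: 10835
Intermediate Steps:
-14*1273 + Q = -14*1273 + 28657 = -17822 + 28657 = 10835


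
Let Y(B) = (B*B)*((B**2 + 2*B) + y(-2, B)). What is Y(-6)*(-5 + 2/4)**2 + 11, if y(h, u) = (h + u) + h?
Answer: 10217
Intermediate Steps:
y(h, u) = u + 2*h
Y(B) = B**2*(-4 + B**2 + 3*B) (Y(B) = (B*B)*((B**2 + 2*B) + (B + 2*(-2))) = B**2*((B**2 + 2*B) + (B - 4)) = B**2*((B**2 + 2*B) + (-4 + B)) = B**2*(-4 + B**2 + 3*B))
Y(-6)*(-5 + 2/4)**2 + 11 = ((-6)**2*(-4 + (-6)**2 + 3*(-6)))*(-5 + 2/4)**2 + 11 = (36*(-4 + 36 - 18))*(-5 + 2*(1/4))**2 + 11 = (36*14)*(-5 + 1/2)**2 + 11 = 504*(-9/2)**2 + 11 = 504*(81/4) + 11 = 10206 + 11 = 10217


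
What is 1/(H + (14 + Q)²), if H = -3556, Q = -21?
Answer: -1/3507 ≈ -0.00028514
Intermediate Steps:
1/(H + (14 + Q)²) = 1/(-3556 + (14 - 21)²) = 1/(-3556 + (-7)²) = 1/(-3556 + 49) = 1/(-3507) = -1/3507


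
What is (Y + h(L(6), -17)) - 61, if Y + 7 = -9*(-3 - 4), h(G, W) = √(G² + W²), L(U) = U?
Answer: -5 + 5*√13 ≈ 13.028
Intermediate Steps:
Y = 56 (Y = -7 - 9*(-3 - 4) = -7 - 9*(-7) = -7 + 63 = 56)
(Y + h(L(6), -17)) - 61 = (56 + √(6² + (-17)²)) - 61 = (56 + √(36 + 289)) - 61 = (56 + √325) - 61 = (56 + 5*√13) - 61 = -5 + 5*√13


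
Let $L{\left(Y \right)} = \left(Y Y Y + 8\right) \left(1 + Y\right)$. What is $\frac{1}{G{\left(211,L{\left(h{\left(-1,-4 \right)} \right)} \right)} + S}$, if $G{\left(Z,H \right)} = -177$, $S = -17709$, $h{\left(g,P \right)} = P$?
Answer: $- \frac{1}{17886} \approx -5.591 \cdot 10^{-5}$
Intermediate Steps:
$L{\left(Y \right)} = \left(1 + Y\right) \left(8 + Y^{3}\right)$ ($L{\left(Y \right)} = \left(Y^{2} Y + 8\right) \left(1 + Y\right) = \left(Y^{3} + 8\right) \left(1 + Y\right) = \left(8 + Y^{3}\right) \left(1 + Y\right) = \left(1 + Y\right) \left(8 + Y^{3}\right)$)
$\frac{1}{G{\left(211,L{\left(h{\left(-1,-4 \right)} \right)} \right)} + S} = \frac{1}{-177 - 17709} = \frac{1}{-17886} = - \frac{1}{17886}$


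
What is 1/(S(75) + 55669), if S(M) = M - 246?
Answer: 1/55498 ≈ 1.8019e-5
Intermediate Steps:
S(M) = -246 + M
1/(S(75) + 55669) = 1/((-246 + 75) + 55669) = 1/(-171 + 55669) = 1/55498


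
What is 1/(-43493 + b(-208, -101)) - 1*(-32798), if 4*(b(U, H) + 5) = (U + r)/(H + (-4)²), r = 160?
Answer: 121264635679/3697318 ≈ 32798.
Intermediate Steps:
b(U, H) = -5 + (160 + U)/(4*(16 + H)) (b(U, H) = -5 + ((U + 160)/(H + (-4)²))/4 = -5 + ((160 + U)/(H + 16))/4 = -5 + ((160 + U)/(16 + H))/4 = -5 + (160 + U)/(4*(16 + H)))
1/(-43493 + b(-208, -101)) - 1*(-32798) = 1/(-43493 + (-160 - 208 - 20*(-101))/(4*(16 - 101))) - 1*(-32798) = 1/(-43493 + (¼)*(-160 - 208 + 2020)/(-85)) + 32798 = 1/(-43493 + (¼)*(-1/85)*1652) + 32798 = 1/(-43493 - 413/85) + 32798 = 1/(-3697318/85) + 32798 = -85/3697318 + 32798 = 121264635679/3697318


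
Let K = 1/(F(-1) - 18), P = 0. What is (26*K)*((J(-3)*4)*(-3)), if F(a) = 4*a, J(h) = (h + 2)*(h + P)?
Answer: 468/11 ≈ 42.545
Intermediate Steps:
J(h) = h*(2 + h) (J(h) = (h + 2)*(h + 0) = (2 + h)*h = h*(2 + h))
K = -1/22 (K = 1/(4*(-1) - 18) = 1/(-4 - 18) = 1/(-22) = -1/22 ≈ -0.045455)
(26*K)*((J(-3)*4)*(-3)) = (26*(-1/22))*((-3*(2 - 3)*4)*(-3)) = -13*-3*(-1)*4*(-3)/11 = -13*3*4*(-3)/11 = -156*(-3)/11 = -13/11*(-36) = 468/11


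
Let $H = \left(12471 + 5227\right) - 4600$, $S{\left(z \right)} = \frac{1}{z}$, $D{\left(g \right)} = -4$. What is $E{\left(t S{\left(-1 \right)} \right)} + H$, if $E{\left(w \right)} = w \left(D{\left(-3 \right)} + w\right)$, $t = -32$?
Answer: $13994$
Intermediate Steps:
$E{\left(w \right)} = w \left(-4 + w\right)$
$H = 13098$ ($H = 17698 - 4600 = 13098$)
$E{\left(t S{\left(-1 \right)} \right)} + H = - \frac{32}{-1} \left(-4 - \frac{32}{-1}\right) + 13098 = \left(-32\right) \left(-1\right) \left(-4 - -32\right) + 13098 = 32 \left(-4 + 32\right) + 13098 = 32 \cdot 28 + 13098 = 896 + 13098 = 13994$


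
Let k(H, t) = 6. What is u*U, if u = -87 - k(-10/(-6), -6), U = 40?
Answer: -3720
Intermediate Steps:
u = -93 (u = -87 - 1*6 = -87 - 6 = -93)
u*U = -93*40 = -3720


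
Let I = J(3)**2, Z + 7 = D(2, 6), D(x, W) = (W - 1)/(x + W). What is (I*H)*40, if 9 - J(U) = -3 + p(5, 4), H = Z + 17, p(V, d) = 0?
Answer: 61200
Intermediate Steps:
D(x, W) = (-1 + W)/(W + x)
Z = -51/8 (Z = -7 + (-1 + 6)/(6 + 2) = -7 + 5/8 = -51/8 ≈ -6.3750)
H = 85/8 (H = -51/8 + 17 = 85/8 ≈ 10.625)
J(U) = 12 (J(U) = 9 - (-3 + 0) = 9 - 1*(-3) = 9 + 3 = 12)
I = 144 (I = 12**2 = 144)
(I*H)*40 = (144*(85/8))*40 = 1530*40 = 61200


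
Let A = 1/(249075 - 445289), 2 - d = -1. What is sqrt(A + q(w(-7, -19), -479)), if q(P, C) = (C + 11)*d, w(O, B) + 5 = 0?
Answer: I*sqrt(54053907245798)/196214 ≈ 37.47*I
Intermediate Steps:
d = 3 (d = 2 - 1*(-1) = 2 + 1 = 3)
w(O, B) = -5 (w(O, B) = -5 + 0 = -5)
q(P, C) = 33 + 3*C (q(P, C) = (C + 11)*3 = (11 + C)*3 = 33 + 3*C)
A = -1/196214 (A = 1/(-196214) = -1/196214 ≈ -5.0965e-6)
sqrt(A + q(w(-7, -19), -479)) = sqrt(-1/196214 + (33 + 3*(-479))) = sqrt(-1/196214 + (33 - 1437)) = sqrt(-1/196214 - 1404) = sqrt(-275484457/196214) = I*sqrt(54053907245798)/196214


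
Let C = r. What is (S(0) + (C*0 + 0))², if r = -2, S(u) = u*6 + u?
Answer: 0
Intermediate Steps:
S(u) = 7*u (S(u) = 6*u + u = 7*u)
C = -2
(S(0) + (C*0 + 0))² = (7*0 + (-2*0 + 0))² = (0 + (0 + 0))² = (0 + 0)² = 0² = 0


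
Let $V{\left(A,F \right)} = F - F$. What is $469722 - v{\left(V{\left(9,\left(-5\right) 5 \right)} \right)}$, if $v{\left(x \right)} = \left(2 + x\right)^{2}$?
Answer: $469718$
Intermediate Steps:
$V{\left(A,F \right)} = 0$
$469722 - v{\left(V{\left(9,\left(-5\right) 5 \right)} \right)} = 469722 - \left(2 + 0\right)^{2} = 469722 - 2^{2} = 469722 - 4 = 469718$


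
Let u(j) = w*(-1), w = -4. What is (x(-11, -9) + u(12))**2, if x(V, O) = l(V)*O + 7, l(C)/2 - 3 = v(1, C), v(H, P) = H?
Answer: 3721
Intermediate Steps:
l(C) = 8 (l(C) = 6 + 2*1 = 6 + 2 = 8)
x(V, O) = 7 + 8*O (x(V, O) = 8*O + 7 = 7 + 8*O)
u(j) = 4 (u(j) = -4*(-1) = 4)
(x(-11, -9) + u(12))**2 = ((7 + 8*(-9)) + 4)**2 = ((7 - 72) + 4)**2 = (-65 + 4)**2 = (-61)**2 = 3721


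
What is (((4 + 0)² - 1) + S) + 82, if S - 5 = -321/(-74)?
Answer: 7869/74 ≈ 106.34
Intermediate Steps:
S = 691/74 (S = 5 - 321/(-74) = 5 - 321*(-1/74) = 5 + 321/74 = 691/74 ≈ 9.3378)
(((4 + 0)² - 1) + S) + 82 = (((4 + 0)² - 1) + 691/74) + 82 = ((4² - 1) + 691/74) + 82 = ((16 - 1) + 691/74) + 82 = (15 + 691/74) + 82 = 1801/74 + 82 = 7869/74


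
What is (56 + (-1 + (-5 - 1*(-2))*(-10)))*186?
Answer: 15810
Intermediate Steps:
(56 + (-1 + (-5 - 1*(-2))*(-10)))*186 = (56 + (-1 + (-5 + 2)*(-10)))*186 = (56 + (-1 - 3*(-10)))*186 = (56 + (-1 + 30))*186 = (56 + 29)*186 = 85*186 = 15810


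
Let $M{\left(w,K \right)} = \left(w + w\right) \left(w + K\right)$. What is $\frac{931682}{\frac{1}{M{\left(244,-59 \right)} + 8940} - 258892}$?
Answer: $- \frac{92441488040}{25687264239} \approx -3.5987$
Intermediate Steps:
$M{\left(w,K \right)} = 2 w \left(K + w\right)$
$\frac{931682}{\frac{1}{M{\left(244,-59 \right)} + 8940} - 258892} = \frac{931682}{\frac{1}{2 \cdot 244 \left(-59 + 244\right) + 8940} - 258892} = \frac{931682}{\frac{1}{2 \cdot 244 \cdot 185 + 8940} - 258892} = \frac{931682}{\frac{1}{90280 + 8940} - 258892} = \frac{931682}{\frac{1}{99220} - 258892} = \frac{931682}{- \frac{25687264239}{99220}} = 931682 \left(- \frac{99220}{25687264239}\right) = - \frac{92441488040}{25687264239}$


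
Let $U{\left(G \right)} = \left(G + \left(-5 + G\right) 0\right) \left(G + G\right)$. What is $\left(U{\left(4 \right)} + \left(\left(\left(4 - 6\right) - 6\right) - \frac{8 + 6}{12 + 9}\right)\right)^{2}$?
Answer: $\frac{4900}{9} \approx 544.44$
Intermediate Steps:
$U{\left(G \right)} = 2 G^{2}$ ($U{\left(G \right)} = \left(G + 0\right) 2 G = G 2 G = 2 G^{2}$)
$\left(U{\left(4 \right)} + \left(\left(\left(4 - 6\right) - 6\right) - \frac{8 + 6}{12 + 9}\right)\right)^{2} = \left(2 \cdot 4^{2} + \left(\left(\left(4 - 6\right) - 6\right) - \frac{8 + 6}{12 + 9}\right)\right)^{2} = \left(2 \cdot 16 - \left(8 + \frac{14}{21}\right)\right)^{2} = \left(32 - \left(8 + 14 \cdot \frac{1}{21}\right)\right)^{2} = \left(32 - \frac{26}{3}\right)^{2} = \left(\frac{70}{3}\right)^{2} = \frac{4900}{9}$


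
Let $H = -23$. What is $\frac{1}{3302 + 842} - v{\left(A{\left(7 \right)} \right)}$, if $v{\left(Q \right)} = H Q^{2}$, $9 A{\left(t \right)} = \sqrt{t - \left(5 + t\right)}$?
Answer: $- \frac{476479}{335664} \approx -1.4195$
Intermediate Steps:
$A{\left(t \right)} = \frac{i \sqrt{5}}{9}$ ($A{\left(t \right)} = \frac{\sqrt{t - \left(5 + t\right)}}{9} = \frac{\sqrt{-5}}{9} = \frac{i \sqrt{5}}{9}$)
$v{\left(Q \right)} = - 23 Q^{2}$
$\frac{1}{3302 + 842} - v{\left(A{\left(7 \right)} \right)} = \frac{1}{3302 + 842} - - 23 \left(\frac{i \sqrt{5}}{9}\right)^{2} = \frac{1}{4144} - \left(-23\right) \left(- \frac{5}{81}\right) = \frac{1}{4144} - \frac{115}{81} = - \frac{476479}{335664}$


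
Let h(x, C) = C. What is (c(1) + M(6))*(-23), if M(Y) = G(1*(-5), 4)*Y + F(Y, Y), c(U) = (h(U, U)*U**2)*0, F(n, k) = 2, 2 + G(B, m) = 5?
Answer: -460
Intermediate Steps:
G(B, m) = 3 (G(B, m) = -2 + 5 = 3)
c(U) = 0 (c(U) = (U*U**2)*0 = U**3*0 = 0)
M(Y) = 2 + 3*Y (M(Y) = 3*Y + 2 = 2 + 3*Y)
(c(1) + M(6))*(-23) = (0 + (2 + 3*6))*(-23) = (0 + (2 + 18))*(-23) = (0 + 20)*(-23) = 20*(-23) = -460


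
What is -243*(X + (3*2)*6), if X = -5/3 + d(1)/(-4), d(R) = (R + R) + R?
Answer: -32643/4 ≈ -8160.8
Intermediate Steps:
d(R) = 3*R (d(R) = 2*R + R = 3*R)
X = -29/12 (X = -5/3 + (3*1)/(-4) = -5*⅓ + 3*(-¼) = -5/3 - ¾ = -29/12 ≈ -2.4167)
-243*(X + (3*2)*6) = -243*(-29/12 + (3*2)*6) = -243*(-29/12 + 6*6) = -243*(-29/12 + 36) = -243*403/12 = -32643/4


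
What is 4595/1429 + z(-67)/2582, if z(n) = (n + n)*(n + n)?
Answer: 18761707/1844839 ≈ 10.170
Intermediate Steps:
z(n) = 4*n² (z(n) = (2*n)*(2*n) = 4*n²)
4595/1429 + z(-67)/2582 = 4595/1429 + (4*(-67)²)/2582 = 4595*(1/1429) + (4*4489)*(1/2582) = 4595/1429 + 17956*(1/2582) = 4595/1429 + 8978/1291 = 18761707/1844839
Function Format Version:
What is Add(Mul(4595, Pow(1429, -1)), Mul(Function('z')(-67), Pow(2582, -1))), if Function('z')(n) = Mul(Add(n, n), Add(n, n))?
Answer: Rational(18761707, 1844839) ≈ 10.170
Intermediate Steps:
Function('z')(n) = Mul(4, Pow(n, 2)) (Function('z')(n) = Mul(Mul(2, n), Mul(2, n)) = Mul(4, Pow(n, 2)))
Add(Mul(4595, Pow(1429, -1)), Mul(Function('z')(-67), Pow(2582, -1))) = Add(Mul(4595, Pow(1429, -1)), Mul(Mul(4, Pow(-67, 2)), Pow(2582, -1))) = Add(Mul(4595, Rational(1, 1429)), Mul(Mul(4, 4489), Rational(1, 2582))) = Add(Rational(4595, 1429), Mul(17956, Rational(1, 2582))) = Add(Rational(4595, 1429), Rational(8978, 1291)) = Rational(18761707, 1844839)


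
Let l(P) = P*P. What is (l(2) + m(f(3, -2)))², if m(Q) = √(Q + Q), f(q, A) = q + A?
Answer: (4 + √2)² ≈ 29.314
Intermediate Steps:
l(P) = P²
f(q, A) = A + q
m(Q) = √2*√Q (m(Q) = √(2*Q) = √2*√Q)
(l(2) + m(f(3, -2)))² = (2² + √2*√(-2 + 3))² = (4 + √2*√1)² = (4 + √2*1)² = (4 + √2)²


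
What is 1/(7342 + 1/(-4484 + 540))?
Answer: 3944/28956847 ≈ 0.00013620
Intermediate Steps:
1/(7342 + 1/(-4484 + 540)) = 1/(7342 + 1/(-3944)) = 1/(7342 - 1/3944) = 1/(28956847/3944) = 3944/28956847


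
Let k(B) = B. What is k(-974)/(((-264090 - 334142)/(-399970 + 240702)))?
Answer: -19390879/74779 ≈ -259.31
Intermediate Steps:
k(-974)/(((-264090 - 334142)/(-399970 + 240702))) = -974*(-399970 + 240702)/(-264090 - 334142) = -974/((-598232/(-159268))) = -974/((-598232*(-1/159268))) = -974/149558/39817 = -974*39817/149558 = -19390879/74779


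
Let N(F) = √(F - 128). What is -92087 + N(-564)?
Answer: -92087 + 2*I*√173 ≈ -92087.0 + 26.306*I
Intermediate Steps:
N(F) = √(-128 + F)
-92087 + N(-564) = -92087 + √(-128 - 564) = -92087 + √(-692) = -92087 + 2*I*√173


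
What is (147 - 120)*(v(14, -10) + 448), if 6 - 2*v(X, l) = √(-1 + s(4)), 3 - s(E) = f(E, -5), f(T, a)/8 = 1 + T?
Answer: 12177 - 27*I*√38/2 ≈ 12177.0 - 83.22*I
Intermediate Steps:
f(T, a) = 8 + 8*T (f(T, a) = 8*(1 + T) = 8 + 8*T)
s(E) = -5 - 8*E (s(E) = 3 - (8 + 8*E) = 3 + (-8 - 8*E) = -5 - 8*E)
v(X, l) = 3 - I*√38/2 (v(X, l) = 3 - √(-1 + (-5 - 8*4))/2 = 3 - √(-1 + (-5 - 32))/2 = 3 - √(-1 - 37)/2 = 3 - I*√38/2)
(147 - 120)*(v(14, -10) + 448) = (147 - 120)*((3 - I*√38/2) + 448) = 27*(451 - I*√38/2) = 12177 - 27*I*√38/2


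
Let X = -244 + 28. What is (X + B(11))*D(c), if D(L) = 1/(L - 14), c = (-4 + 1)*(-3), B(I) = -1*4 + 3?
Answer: 217/5 ≈ 43.400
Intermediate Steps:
B(I) = -1 (B(I) = -4 + 3 = -1)
c = 9 (c = -3*(-3) = 9)
D(L) = 1/(-14 + L)
X = -216
(X + B(11))*D(c) = (-216 - 1)/(-14 + 9) = -217/(-5) = -217*(-⅕) = 217/5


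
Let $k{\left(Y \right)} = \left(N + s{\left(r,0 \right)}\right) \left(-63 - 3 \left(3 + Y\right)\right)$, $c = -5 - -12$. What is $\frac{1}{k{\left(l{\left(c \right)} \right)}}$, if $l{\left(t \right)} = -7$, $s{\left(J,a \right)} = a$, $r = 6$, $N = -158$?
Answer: $\frac{1}{8058} \approx 0.0001241$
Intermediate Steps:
$c = 7$ ($c = -5 + 12 = 7$)
$k{\left(Y \right)} = 11376 + 474 Y$ ($k{\left(Y \right)} = \left(-158 + 0\right) \left(-63 - 3 \left(3 + Y\right)\right) = - 158 \left(-63 - \left(9 + 3 Y\right)\right) = - 158 \left(-72 - 3 Y\right) = 11376 + 474 Y$)
$\frac{1}{k{\left(l{\left(c \right)} \right)}} = \frac{1}{11376 + 474 \left(-7\right)} = \frac{1}{11376 - 3318} = \frac{1}{8058}$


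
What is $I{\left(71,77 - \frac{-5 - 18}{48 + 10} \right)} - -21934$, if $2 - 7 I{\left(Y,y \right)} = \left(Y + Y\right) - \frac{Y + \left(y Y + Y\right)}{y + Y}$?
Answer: $\frac{440207847}{20083} \approx 21919.0$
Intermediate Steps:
$I{\left(Y,y \right)} = \frac{2}{7} - \frac{2 Y}{7} + \frac{2 Y + Y y}{7 \left(Y + y\right)}$ ($I{\left(Y,y \right)} = \frac{2}{7} - \frac{\left(Y + Y\right) - \frac{Y + \left(y Y + Y\right)}{y + Y}}{7} = \frac{2}{7} - \frac{2 Y - \frac{Y + \left(Y y + Y\right)}{Y + y}}{7} = \frac{2}{7} - \frac{2 Y - \frac{Y + \left(Y + Y y\right)}{Y + y}}{7} = \frac{2}{7} - \frac{2 Y - \frac{2 Y + Y y}{Y + y}}{7} = \frac{2}{7} - \left(\frac{2 Y}{7} - \frac{2 Y + Y y}{7 \left(Y + y\right)}\right) = \frac{2}{7} - \frac{2 Y}{7} + \frac{2 Y + Y y}{7 \left(Y + y\right)}$)
$I{\left(71,77 - \frac{-5 - 18}{48 + 10} \right)} - -21934 = \frac{- 2 \cdot 71^{2} + 2 \left(77 - \frac{-5 - 18}{48 + 10}\right) + 4 \cdot 71 - 71 \left(77 - \frac{-5 - 18}{48 + 10}\right)}{7 \left(71 + \left(77 - \frac{-5 - 18}{48 + 10}\right)\right)} - -21934 = \frac{\left(-2\right) 5041 + 2 \left(77 - - \frac{23}{58}\right) + 284 - 71 \left(77 - - \frac{23}{58}\right)}{7 \left(71 + \left(77 - - \frac{23}{58}\right)\right)} + 21934 = \frac{-10082 + 2 \left(77 - \left(-23\right) \frac{1}{58}\right) + 284 - 71 \left(77 - \left(-23\right) \frac{1}{58}\right)}{7 \left(71 + \left(77 - \left(-23\right) \frac{1}{58}\right)\right)} + 21934 = \frac{-10082 + 2 \left(77 - - \frac{23}{58}\right) + 284 - 71 \left(77 - - \frac{23}{58}\right)}{7 \left(71 + \left(77 - - \frac{23}{58}\right)\right)} + 21934 = \frac{-10082 + 2 \left(77 + \frac{23}{58}\right) + 284 - 71 \left(77 + \frac{23}{58}\right)}{7 \left(71 + \left(77 + \frac{23}{58}\right)\right)} + 21934 = \frac{-10082 + 2 \cdot \frac{4489}{58} + 284 - 71 \cdot \frac{4489}{58}}{7 \left(71 + \frac{4489}{58}\right)} + 21934 = \frac{-10082 + \frac{4489}{29} + 284 - \frac{318719}{58}}{7 \cdot \frac{8607}{58}} + 21934 = \frac{1}{7} \cdot \frac{58}{8607} \left(- \frac{878025}{58}\right) + 21934 = - \frac{292675}{20083} + 21934 = \frac{440207847}{20083}$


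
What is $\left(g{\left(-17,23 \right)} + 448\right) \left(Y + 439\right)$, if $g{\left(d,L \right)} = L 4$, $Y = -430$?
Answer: $4860$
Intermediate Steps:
$g{\left(d,L \right)} = 4 L$
$\left(g{\left(-17,23 \right)} + 448\right) \left(Y + 439\right) = \left(4 \cdot 23 + 448\right) \left(-430 + 439\right) = \left(92 + 448\right) 9 = 540 \cdot 9 = 4860$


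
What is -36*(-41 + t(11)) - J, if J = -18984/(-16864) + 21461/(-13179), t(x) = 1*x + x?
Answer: 19016397109/27781332 ≈ 684.50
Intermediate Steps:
t(x) = 2*x (t(x) = x + x = 2*x)
J = -13966021/27781332 (J = -18984*(-1/16864) + 21461*(-1/13179) = 2373/2108 - 21461/13179 = -13966021/27781332 ≈ -0.50271)
-36*(-41 + t(11)) - J = -36*(-41 + 2*11) - 1*(-13966021/27781332) = -36*(-41 + 22) + 13966021/27781332 = -36*(-19) + 13966021/27781332 = 684 + 13966021/27781332 = 19016397109/27781332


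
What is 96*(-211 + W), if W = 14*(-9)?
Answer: -32352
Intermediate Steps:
W = -126
96*(-211 + W) = 96*(-211 - 126) = 96*(-337) = -32352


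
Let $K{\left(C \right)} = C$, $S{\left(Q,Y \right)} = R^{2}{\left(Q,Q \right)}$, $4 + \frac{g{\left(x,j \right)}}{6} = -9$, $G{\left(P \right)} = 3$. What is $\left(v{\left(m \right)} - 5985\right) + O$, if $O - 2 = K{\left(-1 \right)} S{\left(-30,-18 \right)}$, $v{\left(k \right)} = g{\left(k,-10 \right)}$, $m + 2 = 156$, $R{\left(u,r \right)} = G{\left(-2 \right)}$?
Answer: $-6070$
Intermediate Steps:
$R{\left(u,r \right)} = 3$
$g{\left(x,j \right)} = -78$ ($g{\left(x,j \right)} = -24 + 6 \left(-9\right) = -24 - 54 = -78$)
$m = 154$ ($m = -2 + 156 = 154$)
$v{\left(k \right)} = -78$
$S{\left(Q,Y \right)} = 9$ ($S{\left(Q,Y \right)} = 3^{2} = 9$)
$O = -7$ ($O = 2 - 9 = -7$)
$\left(v{\left(m \right)} - 5985\right) + O = \left(-78 - 5985\right) - 7 = -6063 - 7 = -6070$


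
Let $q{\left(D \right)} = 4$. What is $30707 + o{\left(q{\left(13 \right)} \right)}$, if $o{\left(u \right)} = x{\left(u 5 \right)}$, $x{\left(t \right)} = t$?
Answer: $30727$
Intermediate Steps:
$o{\left(u \right)} = 5 u$ ($o{\left(u \right)} = u 5 = 5 u$)
$30707 + o{\left(q{\left(13 \right)} \right)} = 30707 + 5 \cdot 4 = 30707 + 20 = 30727$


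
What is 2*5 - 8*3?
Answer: -14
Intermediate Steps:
2*5 - 8*3 = 10 - 24 = -14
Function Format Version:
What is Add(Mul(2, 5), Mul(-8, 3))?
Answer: -14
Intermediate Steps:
Add(Mul(2, 5), Mul(-8, 3)) = Add(10, -24) = -14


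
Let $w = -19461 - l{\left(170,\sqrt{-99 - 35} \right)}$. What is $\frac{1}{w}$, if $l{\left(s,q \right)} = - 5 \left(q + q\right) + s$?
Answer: $- \frac{293}{5752083} - \frac{10 i \sqrt{134}}{385389561} \approx -5.0938 \cdot 10^{-5} - 3.0037 \cdot 10^{-7} i$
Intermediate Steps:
$l{\left(s,q \right)} = s - 10 q$ ($l{\left(s,q \right)} = - 5 \cdot 2 q + s = - 10 q + s = s - 10 q$)
$w = -19631 + 10 i \sqrt{134}$ ($w = -19461 - \left(170 - 10 \sqrt{-99 - 35}\right) = -19461 - \left(170 - 10 \sqrt{-134}\right) = -19461 - \left(170 - 10 i \sqrt{134}\right) = -19631 + 10 i \sqrt{134} \approx -19631.0 + 115.76 i$)
$\frac{1}{w} = \frac{1}{-19631 + 10 i \sqrt{134}}$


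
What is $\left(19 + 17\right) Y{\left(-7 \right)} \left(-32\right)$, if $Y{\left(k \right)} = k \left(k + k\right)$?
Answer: $-112896$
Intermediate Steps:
$Y{\left(k \right)} = 2 k^{2}$ ($Y{\left(k \right)} = k 2 k = 2 k^{2}$)
$\left(19 + 17\right) Y{\left(-7 \right)} \left(-32\right) = \left(19 + 17\right) 2 \left(-7\right)^{2} \left(-32\right) = 36 \cdot 2 \cdot 49 \left(-32\right) = 36 \cdot 98 \left(-32\right) = 3528 \left(-32\right) = -112896$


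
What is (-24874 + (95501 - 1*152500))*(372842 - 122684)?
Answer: -20481185934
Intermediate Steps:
(-24874 + (95501 - 1*152500))*(372842 - 122684) = (-24874 + (95501 - 152500))*250158 = (-24874 - 56999)*250158 = -81873*250158 = -20481185934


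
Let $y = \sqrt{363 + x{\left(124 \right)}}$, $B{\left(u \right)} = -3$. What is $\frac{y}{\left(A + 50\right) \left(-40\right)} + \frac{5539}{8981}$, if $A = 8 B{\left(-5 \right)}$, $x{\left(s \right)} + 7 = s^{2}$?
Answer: $\frac{5539}{8981} - \frac{3 \sqrt{437}}{520} \approx 0.49614$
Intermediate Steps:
$x{\left(s \right)} = -7 + s^{2}$
$A = -24$ ($A = 8 \left(-3\right) = -24$)
$y = 6 \sqrt{437}$ ($y = \sqrt{363 - \left(7 - 124^{2}\right)} = \sqrt{363 + \left(-7 + 15376\right)} = \sqrt{363 + 15369} = \sqrt{15732} = 6 \sqrt{437} \approx 125.43$)
$\frac{y}{\left(A + 50\right) \left(-40\right)} + \frac{5539}{8981} = \frac{6 \sqrt{437}}{\left(-24 + 50\right) \left(-40\right)} + \frac{5539}{8981} = \frac{6 \sqrt{437}}{26 \left(-40\right)} + 5539 \cdot \frac{1}{8981} = \frac{6 \sqrt{437}}{-1040} + \frac{5539}{8981} = 6 \sqrt{437} \left(- \frac{1}{1040}\right) + \frac{5539}{8981} = - \frac{3 \sqrt{437}}{520} + \frac{5539}{8981} = \frac{5539}{8981} - \frac{3 \sqrt{437}}{520}$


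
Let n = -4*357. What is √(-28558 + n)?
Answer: I*√29986 ≈ 173.16*I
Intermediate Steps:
n = -1428
√(-28558 + n) = √(-28558 - 1428) = √(-29986) = I*√29986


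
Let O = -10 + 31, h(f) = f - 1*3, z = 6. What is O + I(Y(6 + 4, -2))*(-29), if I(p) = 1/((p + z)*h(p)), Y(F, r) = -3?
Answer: 407/18 ≈ 22.611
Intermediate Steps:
h(f) = -3 + f (h(f) = f - 3 = -3 + f)
O = 21
I(p) = 1/((-3 + p)*(6 + p)) (I(p) = 1/((p + 6)*(-3 + p)) = 1/((6 + p)*(-3 + p)) = 1/((-3 + p)*(6 + p)))
O + I(Y(6 + 4, -2))*(-29) = 21 + (1/((-3 - 3)*(6 - 3)))*(-29) = 21 + (1/(-6*3))*(-29) = 21 - ⅙*⅓*(-29) = 21 - 1/18*(-29) = 21 + 29/18 = 407/18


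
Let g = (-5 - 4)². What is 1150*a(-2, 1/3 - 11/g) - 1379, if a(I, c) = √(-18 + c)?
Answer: -1379 + 1150*I*√1442/9 ≈ -1379.0 + 4852.2*I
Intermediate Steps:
g = 81 (g = (-9)² = 81)
1150*a(-2, 1/3 - 11/g) - 1379 = 1150*√(-18 + (1/3 - 11/81)) - 1379 = 1150*√(-18 + (1*(⅓) - 11*1/81)) - 1379 = 1150*√(-18 + (⅓ - 11/81)) - 1379 = 1150*√(-18 + 16/81) - 1379 = 1150*√(-1442/81) - 1379 = 1150*(I*√1442/9) - 1379 = 1150*I*√1442/9 - 1379 = -1379 + 1150*I*√1442/9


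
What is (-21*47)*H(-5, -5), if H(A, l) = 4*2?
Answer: -7896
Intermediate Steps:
H(A, l) = 8
(-21*47)*H(-5, -5) = -21*47*8 = -987*8 = -7896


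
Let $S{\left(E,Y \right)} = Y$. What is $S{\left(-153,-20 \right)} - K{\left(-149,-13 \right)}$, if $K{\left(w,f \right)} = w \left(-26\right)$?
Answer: $-3894$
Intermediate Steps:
$K{\left(w,f \right)} = - 26 w$
$S{\left(-153,-20 \right)} - K{\left(-149,-13 \right)} = -20 - \left(-26\right) \left(-149\right) = -20 - 3874 = -3894$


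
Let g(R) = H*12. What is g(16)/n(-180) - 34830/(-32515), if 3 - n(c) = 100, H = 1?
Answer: 597666/630791 ≈ 0.94749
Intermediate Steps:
g(R) = 12 (g(R) = 1*12 = 12)
n(c) = -97 (n(c) = 3 - 1*100 = 3 - 100 = -97)
g(16)/n(-180) - 34830/(-32515) = 12/(-97) - 34830/(-32515) = 12*(-1/97) - 34830*(-1/32515) = -12/97 + 6966/6503 = 597666/630791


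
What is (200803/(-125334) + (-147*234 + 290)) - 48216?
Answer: -10318197019/125334 ≈ -82326.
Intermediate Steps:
(200803/(-125334) + (-147*234 + 290)) - 48216 = (200803*(-1/125334) + (-34398 + 290)) - 48216 = (-200803/125334 - 34108) - 48216 = -4275092875/125334 - 48216 = -10318197019/125334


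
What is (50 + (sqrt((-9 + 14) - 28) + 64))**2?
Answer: (114 + I*sqrt(23))**2 ≈ 12973.0 + 1093.4*I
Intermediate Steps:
(50 + (sqrt((-9 + 14) - 28) + 64))**2 = (50 + (sqrt(5 - 28) + 64))**2 = (50 + (sqrt(-23) + 64))**2 = (50 + (I*sqrt(23) + 64))**2 = (50 + (64 + I*sqrt(23)))**2 = (114 + I*sqrt(23))**2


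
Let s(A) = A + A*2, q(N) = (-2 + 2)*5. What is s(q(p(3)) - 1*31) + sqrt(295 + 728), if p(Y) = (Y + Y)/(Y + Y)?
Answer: -93 + sqrt(1023) ≈ -61.016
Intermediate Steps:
p(Y) = 1 (p(Y) = (2*Y)/((2*Y)) = (2*Y)*(1/(2*Y)) = 1)
q(N) = 0 (q(N) = 0*5 = 0)
s(A) = 3*A (s(A) = A + 2*A = 3*A)
s(q(p(3)) - 1*31) + sqrt(295 + 728) = 3*(0 - 1*31) + sqrt(295 + 728) = 3*(0 - 31) + sqrt(1023) = 3*(-31) + sqrt(1023) = -93 + sqrt(1023)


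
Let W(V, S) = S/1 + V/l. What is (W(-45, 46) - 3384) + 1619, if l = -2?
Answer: -3393/2 ≈ -1696.5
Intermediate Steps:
W(V, S) = S - V/2 (W(V, S) = S/1 + V/(-2) = S*1 + V*(-½) = S - V/2)
(W(-45, 46) - 3384) + 1619 = ((46 - ½*(-45)) - 3384) + 1619 = ((46 + 45/2) - 3384) + 1619 = (137/2 - 3384) + 1619 = -6631/2 + 1619 = -3393/2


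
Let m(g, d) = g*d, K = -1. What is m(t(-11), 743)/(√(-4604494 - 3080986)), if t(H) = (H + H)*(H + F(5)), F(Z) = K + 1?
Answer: -8173*I*√1921370/174670 ≈ -64.859*I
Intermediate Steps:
F(Z) = 0 (F(Z) = -1 + 1 = 0)
t(H) = 2*H² (t(H) = (H + H)*(H + 0) = (2*H)*H = 2*H²)
m(g, d) = d*g
m(t(-11), 743)/(√(-4604494 - 3080986)) = (743*(2*(-11)²))/(√(-4604494 - 3080986)) = (743*(2*121))/(√(-7685480)) = (743*242)/((2*I*√1921370)) = 179806*(-I*√1921370/3842740) = -8173*I*√1921370/174670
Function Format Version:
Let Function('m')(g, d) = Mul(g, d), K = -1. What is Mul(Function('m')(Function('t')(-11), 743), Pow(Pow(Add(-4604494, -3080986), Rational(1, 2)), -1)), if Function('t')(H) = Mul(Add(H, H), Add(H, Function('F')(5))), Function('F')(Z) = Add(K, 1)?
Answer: Mul(Rational(-8173, 174670), I, Pow(1921370, Rational(1, 2))) ≈ Mul(-64.859, I)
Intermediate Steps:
Function('F')(Z) = 0 (Function('F')(Z) = Add(-1, 1) = 0)
Function('t')(H) = Mul(2, Pow(H, 2)) (Function('t')(H) = Mul(Add(H, H), Add(H, 0)) = Mul(Mul(2, H), H) = Mul(2, Pow(H, 2)))
Function('m')(g, d) = Mul(d, g)
Mul(Function('m')(Function('t')(-11), 743), Pow(Pow(Add(-4604494, -3080986), Rational(1, 2)), -1)) = Mul(Mul(743, Mul(2, Pow(-11, 2))), Pow(Pow(Add(-4604494, -3080986), Rational(1, 2)), -1)) = Mul(Mul(743, Mul(2, 121)), Pow(Pow(-7685480, Rational(1, 2)), -1)) = Mul(Mul(743, 242), Pow(Mul(2, I, Pow(1921370, Rational(1, 2))), -1)) = Mul(179806, Mul(Rational(-1, 3842740), I, Pow(1921370, Rational(1, 2)))) = Mul(Rational(-8173, 174670), I, Pow(1921370, Rational(1, 2)))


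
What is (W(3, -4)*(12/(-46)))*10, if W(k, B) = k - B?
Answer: -420/23 ≈ -18.261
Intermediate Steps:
(W(3, -4)*(12/(-46)))*10 = ((3 - 1*(-4))*(12/(-46)))*10 = ((3 + 4)*(12*(-1/46)))*10 = (7*(-6/23))*10 = -42/23*10 = -420/23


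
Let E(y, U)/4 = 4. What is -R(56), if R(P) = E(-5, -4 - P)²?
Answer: -256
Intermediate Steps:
E(y, U) = 16 (E(y, U) = 4*4 = 16)
R(P) = 256 (R(P) = 16² = 256)
-R(56) = -1*256 = -256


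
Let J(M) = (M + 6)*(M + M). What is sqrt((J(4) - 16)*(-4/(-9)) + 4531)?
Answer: sqrt(41035)/3 ≈ 67.524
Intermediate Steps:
J(M) = 2*M*(6 + M) (J(M) = (6 + M)*(2*M) = 2*M*(6 + M))
sqrt((J(4) - 16)*(-4/(-9)) + 4531) = sqrt((2*4*(6 + 4) - 16)*(-4/(-9)) + 4531) = sqrt((2*4*10 - 16)*(-4*(-1/9)) + 4531) = sqrt((80 - 16)*(4/9) + 4531) = sqrt(64*(4/9) + 4531) = sqrt(256/9 + 4531) = sqrt(41035/9) = sqrt(41035)/3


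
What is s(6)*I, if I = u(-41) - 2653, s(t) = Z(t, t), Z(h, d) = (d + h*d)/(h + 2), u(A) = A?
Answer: -28287/2 ≈ -14144.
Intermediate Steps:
Z(h, d) = (d + d*h)/(2 + h)
s(t) = t*(1 + t)/(2 + t)
I = -2694 (I = -41 - 2653 = -2694)
s(6)*I = (6*(1 + 6)/(2 + 6))*(-2694) = (6*7/8)*(-2694) = (6*(1/8)*7)*(-2694) = (21/4)*(-2694) = -28287/2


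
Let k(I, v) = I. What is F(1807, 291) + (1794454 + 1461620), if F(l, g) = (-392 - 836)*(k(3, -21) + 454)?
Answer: 2694878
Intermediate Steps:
F(l, g) = -561196 (F(l, g) = (-392 - 836)*(3 + 454) = -1228*457 = -561196)
F(1807, 291) + (1794454 + 1461620) = -561196 + (1794454 + 1461620) = -561196 + 3256074 = 2694878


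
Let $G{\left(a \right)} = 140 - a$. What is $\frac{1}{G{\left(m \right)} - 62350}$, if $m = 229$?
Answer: $- \frac{1}{62439} \approx -1.6016 \cdot 10^{-5}$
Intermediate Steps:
$\frac{1}{G{\left(m \right)} - 62350} = \frac{1}{\left(140 - 229\right) - 62350} = \frac{1}{-89 - 62350} = \frac{1}{-62439} = - \frac{1}{62439}$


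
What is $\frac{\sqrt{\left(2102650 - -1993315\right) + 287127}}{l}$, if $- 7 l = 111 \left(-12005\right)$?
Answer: $\frac{2 \sqrt{1095773}}{190365} \approx 0.010998$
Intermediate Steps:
$l = 190365$ ($l = - \frac{111 \left(-12005\right)}{7} = \left(- \frac{1}{7}\right) \left(-1332555\right) = 190365$)
$\frac{\sqrt{\left(2102650 - -1993315\right) + 287127}}{l} = \frac{\sqrt{\left(2102650 - -1993315\right) + 287127}}{190365} = \sqrt{\left(2102650 + 1993315\right) + 287127} \cdot \frac{1}{190365} = \sqrt{4095965 + 287127} \cdot \frac{1}{190365} = \sqrt{4383092} \cdot \frac{1}{190365} = 2 \sqrt{1095773} \cdot \frac{1}{190365} = \frac{2 \sqrt{1095773}}{190365}$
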